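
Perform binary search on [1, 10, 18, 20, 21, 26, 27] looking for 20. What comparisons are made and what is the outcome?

Binary search for 20 in [1, 10, 18, 20, 21, 26, 27]:

lo=0, hi=6, mid=3, arr[mid]=20 -> Found target at index 3!

Binary search finds 20 at index 3 after 1 comparisons. The search repeatedly halves the search space by comparing with the middle element.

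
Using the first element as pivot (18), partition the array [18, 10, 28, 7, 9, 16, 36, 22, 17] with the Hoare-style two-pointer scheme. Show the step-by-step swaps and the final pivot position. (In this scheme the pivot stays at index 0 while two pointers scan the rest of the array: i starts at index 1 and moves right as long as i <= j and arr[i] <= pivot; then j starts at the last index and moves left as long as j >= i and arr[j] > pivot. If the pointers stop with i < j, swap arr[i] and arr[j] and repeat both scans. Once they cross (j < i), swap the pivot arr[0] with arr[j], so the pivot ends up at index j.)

Hoare-style two-pointer partition with pivot = 18:

Initial array: [18, 10, 28, 7, 9, 16, 36, 22, 17]

Pointers start at i = 1, j = 8.
i stops at index 2 (arr[2]=28 > 18), j stops at index 8 (arr[8]=17 <= 18): swap arr[2] and arr[8], array becomes [18, 10, 17, 7, 9, 16, 36, 22, 28]
i ends at 6, j ends at 5: the pointers have crossed (j < i), so scanning stops.

Swap pivot arr[0] with arr[5] to place pivot at position 5: [16, 10, 17, 7, 9, 18, 36, 22, 28]
Pivot position: 5

After partitioning with pivot 18, the array becomes [16, 10, 17, 7, 9, 18, 36, 22, 28]. The pivot is placed at index 5. All elements to the left of the pivot are <= 18, and all elements to the right are > 18.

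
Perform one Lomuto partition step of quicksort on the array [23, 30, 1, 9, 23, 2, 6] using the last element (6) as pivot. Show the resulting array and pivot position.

Lomuto partition with pivot = 6:

Initial array: [23, 30, 1, 9, 23, 2, 6]

arr[0]=23 > 6: no swap
arr[1]=30 > 6: no swap
arr[2]=1 <= 6: swap with position 0, array becomes [1, 30, 23, 9, 23, 2, 6]
arr[3]=9 > 6: no swap
arr[4]=23 > 6: no swap
arr[5]=2 <= 6: swap with position 1, array becomes [1, 2, 23, 9, 23, 30, 6]

Place pivot at position 2: [1, 2, 6, 9, 23, 30, 23]
Pivot position: 2

After partitioning with pivot 6, the array becomes [1, 2, 6, 9, 23, 30, 23]. The pivot is placed at index 2. All elements to the left of the pivot are <= 6, and all elements to the right are > 6.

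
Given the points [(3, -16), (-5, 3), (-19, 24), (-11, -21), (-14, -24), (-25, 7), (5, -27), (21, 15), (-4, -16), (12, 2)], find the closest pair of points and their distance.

Computing all pairwise distances among 10 points:

d((3, -16), (-5, 3)) = 20.6155
d((3, -16), (-19, 24)) = 45.6508
d((3, -16), (-11, -21)) = 14.8661
d((3, -16), (-14, -24)) = 18.7883
d((3, -16), (-25, 7)) = 36.2353
d((3, -16), (5, -27)) = 11.1803
d((3, -16), (21, 15)) = 35.8469
d((3, -16), (-4, -16)) = 7.0
d((3, -16), (12, 2)) = 20.1246
d((-5, 3), (-19, 24)) = 25.2389
d((-5, 3), (-11, -21)) = 24.7386
d((-5, 3), (-14, -24)) = 28.4605
d((-5, 3), (-25, 7)) = 20.3961
d((-5, 3), (5, -27)) = 31.6228
d((-5, 3), (21, 15)) = 28.6356
d((-5, 3), (-4, -16)) = 19.0263
d((-5, 3), (12, 2)) = 17.0294
d((-19, 24), (-11, -21)) = 45.7056
d((-19, 24), (-14, -24)) = 48.2597
d((-19, 24), (-25, 7)) = 18.0278
d((-19, 24), (5, -27)) = 56.3649
d((-19, 24), (21, 15)) = 41.0
d((-19, 24), (-4, -16)) = 42.72
d((-19, 24), (12, 2)) = 38.0132
d((-11, -21), (-14, -24)) = 4.2426 <-- minimum
d((-11, -21), (-25, 7)) = 31.305
d((-11, -21), (5, -27)) = 17.088
d((-11, -21), (21, 15)) = 48.1664
d((-11, -21), (-4, -16)) = 8.6023
d((-11, -21), (12, 2)) = 32.5269
d((-14, -24), (-25, 7)) = 32.8938
d((-14, -24), (5, -27)) = 19.2354
d((-14, -24), (21, 15)) = 52.4023
d((-14, -24), (-4, -16)) = 12.8062
d((-14, -24), (12, 2)) = 36.7696
d((-25, 7), (5, -27)) = 45.3431
d((-25, 7), (21, 15)) = 46.6905
d((-25, 7), (-4, -16)) = 31.1448
d((-25, 7), (12, 2)) = 37.3363
d((5, -27), (21, 15)) = 44.9444
d((5, -27), (-4, -16)) = 14.2127
d((5, -27), (12, 2)) = 29.8329
d((21, 15), (-4, -16)) = 39.8246
d((21, 15), (12, 2)) = 15.8114
d((-4, -16), (12, 2)) = 24.0832

Closest pair: (-11, -21) and (-14, -24) with distance 4.2426

The closest pair is (-11, -21) and (-14, -24) with Euclidean distance 4.2426. For 10 points, brute-force pairwise comparison is shown above. For large n, the divide-and-conquer algorithm (sort by x, recurse on halves, check the dividing strip) achieves O(n log n).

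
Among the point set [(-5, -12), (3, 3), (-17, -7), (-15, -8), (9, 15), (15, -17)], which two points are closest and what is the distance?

Computing all pairwise distances among 6 points:

d((-5, -12), (3, 3)) = 17.0
d((-5, -12), (-17, -7)) = 13.0
d((-5, -12), (-15, -8)) = 10.7703
d((-5, -12), (9, 15)) = 30.4138
d((-5, -12), (15, -17)) = 20.6155
d((3, 3), (-17, -7)) = 22.3607
d((3, 3), (-15, -8)) = 21.095
d((3, 3), (9, 15)) = 13.4164
d((3, 3), (15, -17)) = 23.3238
d((-17, -7), (-15, -8)) = 2.2361 <-- minimum
d((-17, -7), (9, 15)) = 34.0588
d((-17, -7), (15, -17)) = 33.5261
d((-15, -8), (9, 15)) = 33.2415
d((-15, -8), (15, -17)) = 31.3209
d((9, 15), (15, -17)) = 32.5576

Closest pair: (-17, -7) and (-15, -8) with distance 2.2361

The closest pair is (-17, -7) and (-15, -8) with Euclidean distance 2.2361. For 6 points, brute-force pairwise comparison is shown above. For large n, the divide-and-conquer algorithm (sort by x, recurse on halves, check the dividing strip) achieves O(n log n).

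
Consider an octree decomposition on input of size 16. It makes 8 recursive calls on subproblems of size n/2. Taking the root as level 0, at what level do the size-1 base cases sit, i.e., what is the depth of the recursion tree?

For divide and conquer with division factor 2:

Problem sizes at each level:
Level 0: 16
Level 1: 8
Level 2: 4
Level 3: 2
Level 4: 1

The root is level 0 and the size-1 base case is level 4 (the tree spans levels 0 through 4, i.e. 5 levels counting the root), so the depth is the number of divisions: log_2(16) = 4

The recursion tree depth is log_2(16) = 4. At each level, the problem size is divided by 2, so it takes 4 divisions to reduce to a base case of size 1. The algorithm makes 8 recursive calls at each level.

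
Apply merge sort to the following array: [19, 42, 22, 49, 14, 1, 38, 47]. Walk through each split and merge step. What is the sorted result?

Merge sort trace:

Split: [19, 42, 22, 49, 14, 1, 38, 47] -> [19, 42, 22, 49] and [14, 1, 38, 47]
  Split: [19, 42, 22, 49] -> [19, 42] and [22, 49]
    Split: [19, 42] -> [19] and [42]
    Merge: [19] + [42] -> [19, 42]
    Split: [22, 49] -> [22] and [49]
    Merge: [22] + [49] -> [22, 49]
  Merge: [19, 42] + [22, 49] -> [19, 22, 42, 49]
  Split: [14, 1, 38, 47] -> [14, 1] and [38, 47]
    Split: [14, 1] -> [14] and [1]
    Merge: [14] + [1] -> [1, 14]
    Split: [38, 47] -> [38] and [47]
    Merge: [38] + [47] -> [38, 47]
  Merge: [1, 14] + [38, 47] -> [1, 14, 38, 47]
Merge: [19, 22, 42, 49] + [1, 14, 38, 47] -> [1, 14, 19, 22, 38, 42, 47, 49]

Final sorted array: [1, 14, 19, 22, 38, 42, 47, 49]

The merge sort proceeds by recursively splitting the array and merging sorted halves.
After all merges, the sorted array is [1, 14, 19, 22, 38, 42, 47, 49].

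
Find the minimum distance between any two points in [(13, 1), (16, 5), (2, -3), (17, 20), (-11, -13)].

Computing all pairwise distances among 5 points:

d((13, 1), (16, 5)) = 5.0 <-- minimum
d((13, 1), (2, -3)) = 11.7047
d((13, 1), (17, 20)) = 19.4165
d((13, 1), (-11, -13)) = 27.7849
d((16, 5), (2, -3)) = 16.1245
d((16, 5), (17, 20)) = 15.0333
d((16, 5), (-11, -13)) = 32.45
d((2, -3), (17, 20)) = 27.4591
d((2, -3), (-11, -13)) = 16.4012
d((17, 20), (-11, -13)) = 43.2782

Closest pair: (13, 1) and (16, 5) with distance 5.0

The closest pair is (13, 1) and (16, 5) with Euclidean distance 5.0. For 5 points, brute-force pairwise comparison is shown above. For large n, the divide-and-conquer algorithm (sort by x, recurse on halves, check the dividing strip) achieves O(n log n).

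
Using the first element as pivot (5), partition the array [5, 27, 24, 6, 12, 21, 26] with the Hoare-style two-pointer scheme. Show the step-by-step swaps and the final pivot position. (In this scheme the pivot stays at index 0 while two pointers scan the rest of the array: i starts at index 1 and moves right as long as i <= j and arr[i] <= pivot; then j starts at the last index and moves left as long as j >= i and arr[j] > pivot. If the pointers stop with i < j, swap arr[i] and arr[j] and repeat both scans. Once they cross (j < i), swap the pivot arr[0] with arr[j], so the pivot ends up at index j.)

Hoare-style two-pointer partition with pivot = 5:

Initial array: [5, 27, 24, 6, 12, 21, 26]

Pointers start at i = 1, j = 6.
i ends at 1, j ends at 0: the pointers have crossed (j < i), so scanning stops.

j = 0, so swapping arr[0] with arr[j] leaves the pivot at position 0: [5, 27, 24, 6, 12, 21, 26]
Pivot position: 0

After partitioning with pivot 5, the array becomes [5, 27, 24, 6, 12, 21, 26]. The pivot is placed at index 0. All elements to the left of the pivot are <= 5, and all elements to the right are > 5.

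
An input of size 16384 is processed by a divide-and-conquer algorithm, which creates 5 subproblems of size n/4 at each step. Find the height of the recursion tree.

For divide and conquer with division factor 4:

Problem sizes at each level:
Level 0: 16384
Level 1: 4096
Level 2: 1024
Level 3: 256
Level 4: 64
Level 5: 16
Level 6: 4
Level 7: 1

The root is level 0 and the size-1 base case is level 7 (the tree spans levels 0 through 7, i.e. 8 levels counting the root), so the depth is the number of divisions: log_4(16384) = 7

The recursion tree depth is log_4(16384) = 7. At each level, the problem size is divided by 4, so it takes 7 divisions to reduce to a base case of size 1. The algorithm makes 5 recursive calls at each level.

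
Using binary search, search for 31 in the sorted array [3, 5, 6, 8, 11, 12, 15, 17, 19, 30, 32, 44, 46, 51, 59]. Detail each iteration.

Binary search for 31 in [3, 5, 6, 8, 11, 12, 15, 17, 19, 30, 32, 44, 46, 51, 59]:

lo=0, hi=14, mid=7, arr[mid]=17 -> 17 < 31, search right half
lo=8, hi=14, mid=11, arr[mid]=44 -> 44 > 31, search left half
lo=8, hi=10, mid=9, arr[mid]=30 -> 30 < 31, search right half
lo=10, hi=10, mid=10, arr[mid]=32 -> 32 > 31, search left half
lo=10 > hi=9, target 31 not found

Binary search determines that 31 is not in the array after 4 comparisons. The search space was exhausted without finding the target.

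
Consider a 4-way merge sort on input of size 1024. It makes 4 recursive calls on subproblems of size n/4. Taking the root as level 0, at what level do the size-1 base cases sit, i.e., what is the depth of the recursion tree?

For divide and conquer with division factor 4:

Problem sizes at each level:
Level 0: 1024
Level 1: 256
Level 2: 64
Level 3: 16
Level 4: 4
Level 5: 1

The root is level 0 and the size-1 base case is level 5 (the tree spans levels 0 through 5, i.e. 6 levels counting the root), so the depth is the number of divisions: log_4(1024) = 5

The recursion tree depth is log_4(1024) = 5. At each level, the problem size is divided by 4, so it takes 5 divisions to reduce to a base case of size 1. The algorithm makes 4 recursive calls at each level.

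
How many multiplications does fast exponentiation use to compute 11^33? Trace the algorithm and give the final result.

Computing 11^33 by squaring (build up from 11^1; each line after the first costs one multiplication):

11^1 = 11
11^2 = (11^1)^2 = 11^2 = 121
11^4 = (11^2)^2 = 121^2 = 14641
11^8 = (11^4)^2 = 14641^2 = 214358881
11^16 = (11^8)^2 = 214358881^2 = 45949729863572161
11^32 = (11^16)^2 = 45949729863572161^2 = 2111377674535255285545615254209921
11^33 = 11 * 11^32 = 11 * 2111377674535255285545615254209921 = 23225154419887808141001767796309131

Result: 23225154419887808141001767796309131
Multiplications needed: 6 (6 lines after 11^1)

11^33 = 23225154419887808141001767796309131. Using exponentiation by squaring, this requires 6 multiplications. The key idea: if the exponent is even, square the half-power; if odd, multiply by the base once.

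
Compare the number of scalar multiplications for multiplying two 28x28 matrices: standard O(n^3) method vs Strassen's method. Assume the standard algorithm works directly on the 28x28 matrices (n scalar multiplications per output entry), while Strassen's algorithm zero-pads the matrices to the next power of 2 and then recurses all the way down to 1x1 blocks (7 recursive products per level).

Matrix multiplication for 28x28 matrices:

Strassen's algorithm requires power-of-2 dimensions. Pad 28x28 to 32x32 (next power of 2).

Standard algorithm: 28^3 = 21952 multiplications
Strassen's algorithm: 7^(log2(32)) = 7^5 = 16807 multiplications
Savings: 21952 - 16807 = 5145 multiplications

Standard: 21952 multiplications (28^3). Strassen: 16807 multiplications (7^5, after padding to 32x32). Strassen reduces 8 recursive multiplications to 7 at each level.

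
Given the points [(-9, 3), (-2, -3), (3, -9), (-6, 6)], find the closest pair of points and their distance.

Computing all pairwise distances among 4 points:

d((-9, 3), (-2, -3)) = 9.2195
d((-9, 3), (3, -9)) = 16.9706
d((-9, 3), (-6, 6)) = 4.2426 <-- minimum
d((-2, -3), (3, -9)) = 7.8102
d((-2, -3), (-6, 6)) = 9.8489
d((3, -9), (-6, 6)) = 17.4929

Closest pair: (-9, 3) and (-6, 6) with distance 4.2426

The closest pair is (-9, 3) and (-6, 6) with Euclidean distance 4.2426. For 4 points, brute-force pairwise comparison is shown above. For large n, the divide-and-conquer algorithm (sort by x, recurse on halves, check the dividing strip) achieves O(n log n).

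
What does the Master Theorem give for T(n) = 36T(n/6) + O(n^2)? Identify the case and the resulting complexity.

Master Theorem for T(n) = 36T(n/6) + O(n^2):

a = 36, b = 6, c = 2
log_b(a) = log_6(36) = 2.0000

Case 2: c = 2 = log_6(36) = 2.0000
T(n) = O(n^2 log n) = O(n^2 log n)

For T(n) = 36T(n/6) + O(n^2): log_6(36) = 2.0000. This is Case 2 of the Master Theorem (c = log_b(a), equal work at all levels), giving O(n^2 log n).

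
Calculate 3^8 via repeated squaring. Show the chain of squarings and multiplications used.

Computing 3^8 by squaring (build up from 3^1; each line after the first costs one multiplication):

3^1 = 3
3^2 = (3^1)^2 = 3^2 = 9
3^4 = (3^2)^2 = 9^2 = 81
3^8 = (3^4)^2 = 81^2 = 6561

Result: 6561
Multiplications needed: 3 (3 lines after 3^1)

3^8 = 6561. Using exponentiation by squaring, this requires 3 multiplications. The key idea: if the exponent is even, square the half-power; if odd, multiply by the base once.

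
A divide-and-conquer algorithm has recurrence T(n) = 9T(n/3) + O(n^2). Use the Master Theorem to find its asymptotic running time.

Master Theorem for T(n) = 9T(n/3) + O(n^2):

a = 9, b = 3, c = 2
log_b(a) = log_3(9) = 2.0000

Case 2: c = 2 = log_3(9) = 2.0000
T(n) = O(n^2 log n) = O(n^2 log n)

For T(n) = 9T(n/3) + O(n^2): log_3(9) = 2.0000. This is Case 2 of the Master Theorem (c = log_b(a), equal work at all levels), giving O(n^2 log n).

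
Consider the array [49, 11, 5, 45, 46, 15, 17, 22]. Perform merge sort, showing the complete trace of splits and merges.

Merge sort trace:

Split: [49, 11, 5, 45, 46, 15, 17, 22] -> [49, 11, 5, 45] and [46, 15, 17, 22]
  Split: [49, 11, 5, 45] -> [49, 11] and [5, 45]
    Split: [49, 11] -> [49] and [11]
    Merge: [49] + [11] -> [11, 49]
    Split: [5, 45] -> [5] and [45]
    Merge: [5] + [45] -> [5, 45]
  Merge: [11, 49] + [5, 45] -> [5, 11, 45, 49]
  Split: [46, 15, 17, 22] -> [46, 15] and [17, 22]
    Split: [46, 15] -> [46] and [15]
    Merge: [46] + [15] -> [15, 46]
    Split: [17, 22] -> [17] and [22]
    Merge: [17] + [22] -> [17, 22]
  Merge: [15, 46] + [17, 22] -> [15, 17, 22, 46]
Merge: [5, 11, 45, 49] + [15, 17, 22, 46] -> [5, 11, 15, 17, 22, 45, 46, 49]

Final sorted array: [5, 11, 15, 17, 22, 45, 46, 49]

The merge sort proceeds by recursively splitting the array and merging sorted halves.
After all merges, the sorted array is [5, 11, 15, 17, 22, 45, 46, 49].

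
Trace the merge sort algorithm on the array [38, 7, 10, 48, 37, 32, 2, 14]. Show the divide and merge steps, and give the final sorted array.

Merge sort trace:

Split: [38, 7, 10, 48, 37, 32, 2, 14] -> [38, 7, 10, 48] and [37, 32, 2, 14]
  Split: [38, 7, 10, 48] -> [38, 7] and [10, 48]
    Split: [38, 7] -> [38] and [7]
    Merge: [38] + [7] -> [7, 38]
    Split: [10, 48] -> [10] and [48]
    Merge: [10] + [48] -> [10, 48]
  Merge: [7, 38] + [10, 48] -> [7, 10, 38, 48]
  Split: [37, 32, 2, 14] -> [37, 32] and [2, 14]
    Split: [37, 32] -> [37] and [32]
    Merge: [37] + [32] -> [32, 37]
    Split: [2, 14] -> [2] and [14]
    Merge: [2] + [14] -> [2, 14]
  Merge: [32, 37] + [2, 14] -> [2, 14, 32, 37]
Merge: [7, 10, 38, 48] + [2, 14, 32, 37] -> [2, 7, 10, 14, 32, 37, 38, 48]

Final sorted array: [2, 7, 10, 14, 32, 37, 38, 48]

The merge sort proceeds by recursively splitting the array and merging sorted halves.
After all merges, the sorted array is [2, 7, 10, 14, 32, 37, 38, 48].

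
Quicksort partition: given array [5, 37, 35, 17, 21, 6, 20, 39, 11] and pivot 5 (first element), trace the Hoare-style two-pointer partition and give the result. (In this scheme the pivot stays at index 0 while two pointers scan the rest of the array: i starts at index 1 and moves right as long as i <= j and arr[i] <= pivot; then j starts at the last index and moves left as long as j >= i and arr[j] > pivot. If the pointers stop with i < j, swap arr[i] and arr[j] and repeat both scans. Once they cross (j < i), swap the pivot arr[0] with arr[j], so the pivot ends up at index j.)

Hoare-style two-pointer partition with pivot = 5:

Initial array: [5, 37, 35, 17, 21, 6, 20, 39, 11]

Pointers start at i = 1, j = 8.
i ends at 1, j ends at 0: the pointers have crossed (j < i), so scanning stops.

j = 0, so swapping arr[0] with arr[j] leaves the pivot at position 0: [5, 37, 35, 17, 21, 6, 20, 39, 11]
Pivot position: 0

After partitioning with pivot 5, the array becomes [5, 37, 35, 17, 21, 6, 20, 39, 11]. The pivot is placed at index 0. All elements to the left of the pivot are <= 5, and all elements to the right are > 5.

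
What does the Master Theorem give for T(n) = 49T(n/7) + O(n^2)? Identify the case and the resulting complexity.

Master Theorem for T(n) = 49T(n/7) + O(n^2):

a = 49, b = 7, c = 2
log_b(a) = log_7(49) = 2.0000

Case 2: c = 2 = log_7(49) = 2.0000
T(n) = O(n^2 log n) = O(n^2 log n)

For T(n) = 49T(n/7) + O(n^2): log_7(49) = 2.0000. This is Case 2 of the Master Theorem (c = log_b(a), equal work at all levels), giving O(n^2 log n).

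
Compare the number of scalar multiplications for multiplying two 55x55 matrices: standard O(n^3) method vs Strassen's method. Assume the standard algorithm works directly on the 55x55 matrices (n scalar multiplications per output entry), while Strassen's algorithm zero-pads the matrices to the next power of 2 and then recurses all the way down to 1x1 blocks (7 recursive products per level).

Matrix multiplication for 55x55 matrices:

Strassen's algorithm requires power-of-2 dimensions. Pad 55x55 to 64x64 (next power of 2).

Standard algorithm: 55^3 = 166375 multiplications
Strassen's algorithm: 7^(log2(64)) = 7^6 = 117649 multiplications
Savings: 166375 - 117649 = 48726 multiplications

Standard: 166375 multiplications (55^3). Strassen: 117649 multiplications (7^6, after padding to 64x64). Strassen reduces 8 recursive multiplications to 7 at each level.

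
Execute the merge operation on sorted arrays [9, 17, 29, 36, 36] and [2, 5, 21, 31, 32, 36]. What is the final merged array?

Merging process:

Compare 9 vs 2: take 2 from right. Merged: [2]
Compare 9 vs 5: take 5 from right. Merged: [2, 5]
Compare 9 vs 21: take 9 from left. Merged: [2, 5, 9]
Compare 17 vs 21: take 17 from left. Merged: [2, 5, 9, 17]
Compare 29 vs 21: take 21 from right. Merged: [2, 5, 9, 17, 21]
Compare 29 vs 31: take 29 from left. Merged: [2, 5, 9, 17, 21, 29]
Compare 36 vs 31: take 31 from right. Merged: [2, 5, 9, 17, 21, 29, 31]
Compare 36 vs 32: take 32 from right. Merged: [2, 5, 9, 17, 21, 29, 31, 32]
Compare 36 vs 36: take 36 from left. Merged: [2, 5, 9, 17, 21, 29, 31, 32, 36]
Compare 36 vs 36: take 36 from left. Merged: [2, 5, 9, 17, 21, 29, 31, 32, 36, 36]
Append remaining from right: [36]. Merged: [2, 5, 9, 17, 21, 29, 31, 32, 36, 36, 36]

Final merged array: [2, 5, 9, 17, 21, 29, 31, 32, 36, 36, 36]
Total comparisons: 10

The merged array is [2, 5, 9, 17, 21, 29, 31, 32, 36, 36, 36], requiring 10 comparisons. The merge step runs in O(n) time where n is the total number of elements.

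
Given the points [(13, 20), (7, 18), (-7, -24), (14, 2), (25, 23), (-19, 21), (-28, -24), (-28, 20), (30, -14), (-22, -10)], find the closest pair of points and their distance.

Computing all pairwise distances among 10 points:

d((13, 20), (7, 18)) = 6.3246 <-- minimum
d((13, 20), (-7, -24)) = 48.3322
d((13, 20), (14, 2)) = 18.0278
d((13, 20), (25, 23)) = 12.3693
d((13, 20), (-19, 21)) = 32.0156
d((13, 20), (-28, -24)) = 60.1415
d((13, 20), (-28, 20)) = 41.0
d((13, 20), (30, -14)) = 38.0132
d((13, 20), (-22, -10)) = 46.0977
d((7, 18), (-7, -24)) = 44.2719
d((7, 18), (14, 2)) = 17.4642
d((7, 18), (25, 23)) = 18.6815
d((7, 18), (-19, 21)) = 26.1725
d((7, 18), (-28, -24)) = 54.6717
d((7, 18), (-28, 20)) = 35.0571
d((7, 18), (30, -14)) = 39.4081
d((7, 18), (-22, -10)) = 40.3113
d((-7, -24), (14, 2)) = 33.4215
d((-7, -24), (25, 23)) = 56.8595
d((-7, -24), (-19, 21)) = 46.5725
d((-7, -24), (-28, -24)) = 21.0
d((-7, -24), (-28, 20)) = 48.7545
d((-7, -24), (30, -14)) = 38.3275
d((-7, -24), (-22, -10)) = 20.5183
d((14, 2), (25, 23)) = 23.7065
d((14, 2), (-19, 21)) = 38.0789
d((14, 2), (-28, -24)) = 49.3964
d((14, 2), (-28, 20)) = 45.6946
d((14, 2), (30, -14)) = 22.6274
d((14, 2), (-22, -10)) = 37.9473
d((25, 23), (-19, 21)) = 44.0454
d((25, 23), (-28, -24)) = 70.8378
d((25, 23), (-28, 20)) = 53.0848
d((25, 23), (30, -14)) = 37.3363
d((25, 23), (-22, -10)) = 57.4282
d((-19, 21), (-28, -24)) = 45.8912
d((-19, 21), (-28, 20)) = 9.0554
d((-19, 21), (30, -14)) = 60.2163
d((-19, 21), (-22, -10)) = 31.1448
d((-28, -24), (-28, 20)) = 44.0
d((-28, -24), (30, -14)) = 58.8558
d((-28, -24), (-22, -10)) = 15.2315
d((-28, 20), (30, -14)) = 67.2309
d((-28, 20), (-22, -10)) = 30.5941
d((30, -14), (-22, -10)) = 52.1536

Closest pair: (13, 20) and (7, 18) with distance 6.3246

The closest pair is (13, 20) and (7, 18) with Euclidean distance 6.3246. For 10 points, brute-force pairwise comparison is shown above. For large n, the divide-and-conquer algorithm (sort by x, recurse on halves, check the dividing strip) achieves O(n log n).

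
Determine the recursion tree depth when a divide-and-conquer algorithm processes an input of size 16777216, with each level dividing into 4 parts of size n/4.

For divide and conquer with division factor 4:

Problem sizes at each level:
Level 0: 16777216
Level 1: 4194304
Level 2: 1048576
Level 3: 262144
Level 4: 65536
Level 5: 16384
Level 6: 4096
Level 7: 1024
Level 8: 256
Level 9: 64
Level 10: 16
Level 11: 4
Level 12: 1

The root is level 0 and the size-1 base case is level 12 (the tree spans levels 0 through 12, i.e. 13 levels counting the root), so the depth is the number of divisions: log_4(16777216) = 12

The recursion tree depth is log_4(16777216) = 12. At each level, the problem size is divided by 4, so it takes 12 divisions to reduce to a base case of size 1. The algorithm makes 4 recursive calls at each level.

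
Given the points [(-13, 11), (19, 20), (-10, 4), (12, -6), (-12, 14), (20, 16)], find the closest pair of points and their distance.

Computing all pairwise distances among 6 points:

d((-13, 11), (19, 20)) = 33.2415
d((-13, 11), (-10, 4)) = 7.6158
d((-13, 11), (12, -6)) = 30.2324
d((-13, 11), (-12, 14)) = 3.1623 <-- minimum
d((-13, 11), (20, 16)) = 33.3766
d((19, 20), (-10, 4)) = 33.121
d((19, 20), (12, -6)) = 26.9258
d((19, 20), (-12, 14)) = 31.5753
d((19, 20), (20, 16)) = 4.1231
d((-10, 4), (12, -6)) = 24.1661
d((-10, 4), (-12, 14)) = 10.198
d((-10, 4), (20, 16)) = 32.311
d((12, -6), (-12, 14)) = 31.241
d((12, -6), (20, 16)) = 23.4094
d((-12, 14), (20, 16)) = 32.0624

Closest pair: (-13, 11) and (-12, 14) with distance 3.1623

The closest pair is (-13, 11) and (-12, 14) with Euclidean distance 3.1623. For 6 points, brute-force pairwise comparison is shown above. For large n, the divide-and-conquer algorithm (sort by x, recurse on halves, check the dividing strip) achieves O(n log n).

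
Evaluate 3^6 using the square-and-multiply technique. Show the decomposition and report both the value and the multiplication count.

Computing 3^6 by squaring (build up from 3^1; each line after the first costs one multiplication):

3^1 = 3
3^2 = (3^1)^2 = 3^2 = 9
3^3 = 3 * 3^2 = 3 * 9 = 27
3^6 = (3^3)^2 = 27^2 = 729

Result: 729
Multiplications needed: 3 (3 lines after 3^1)

3^6 = 729. Using exponentiation by squaring, this requires 3 multiplications. The key idea: if the exponent is even, square the half-power; if odd, multiply by the base once.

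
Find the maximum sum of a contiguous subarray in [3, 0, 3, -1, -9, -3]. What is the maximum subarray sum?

Using Kadane's algorithm on [3, 0, 3, -1, -9, -3]:

Scanning through the array:
Position 1 (value 0): max_ending_here = 3, max_so_far = 3
Position 2 (value 3): max_ending_here = 6, max_so_far = 6
Position 3 (value -1): max_ending_here = 5, max_so_far = 6
Position 4 (value -9): max_ending_here = -4, max_so_far = 6
Position 5 (value -3): max_ending_here = -3, max_so_far = 6

Maximum subarray: [3, 0, 3]
Maximum sum: 6

The maximum subarray is [3, 0, 3] with sum 6. This subarray runs from index 0 to index 2.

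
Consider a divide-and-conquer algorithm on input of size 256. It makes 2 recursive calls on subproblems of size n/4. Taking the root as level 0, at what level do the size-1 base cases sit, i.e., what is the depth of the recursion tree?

For divide and conquer with division factor 4:

Problem sizes at each level:
Level 0: 256
Level 1: 64
Level 2: 16
Level 3: 4
Level 4: 1

The root is level 0 and the size-1 base case is level 4 (the tree spans levels 0 through 4, i.e. 5 levels counting the root), so the depth is the number of divisions: log_4(256) = 4

The recursion tree depth is log_4(256) = 4. At each level, the problem size is divided by 4, so it takes 4 divisions to reduce to a base case of size 1. The algorithm makes 2 recursive calls at each level.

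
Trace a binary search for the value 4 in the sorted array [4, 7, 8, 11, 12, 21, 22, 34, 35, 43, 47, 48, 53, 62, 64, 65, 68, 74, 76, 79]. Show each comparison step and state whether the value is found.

Binary search for 4 in [4, 7, 8, 11, 12, 21, 22, 34, 35, 43, 47, 48, 53, 62, 64, 65, 68, 74, 76, 79]:

lo=0, hi=19, mid=9, arr[mid]=43 -> 43 > 4, search left half
lo=0, hi=8, mid=4, arr[mid]=12 -> 12 > 4, search left half
lo=0, hi=3, mid=1, arr[mid]=7 -> 7 > 4, search left half
lo=0, hi=0, mid=0, arr[mid]=4 -> Found target at index 0!

Binary search finds 4 at index 0 after 4 comparisons. The search repeatedly halves the search space by comparing with the middle element.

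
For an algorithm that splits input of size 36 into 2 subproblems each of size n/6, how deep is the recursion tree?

For divide and conquer with division factor 6:

Problem sizes at each level:
Level 0: 36
Level 1: 6
Level 2: 1

The root is level 0 and the size-1 base case is level 2 (the tree spans levels 0 through 2, i.e. 3 levels counting the root), so the depth is the number of divisions: log_6(36) = 2

The recursion tree depth is log_6(36) = 2. At each level, the problem size is divided by 6, so it takes 2 divisions to reduce to a base case of size 1. The algorithm makes 2 recursive calls at each level.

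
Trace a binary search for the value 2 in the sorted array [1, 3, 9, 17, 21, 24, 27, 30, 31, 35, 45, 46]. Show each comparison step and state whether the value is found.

Binary search for 2 in [1, 3, 9, 17, 21, 24, 27, 30, 31, 35, 45, 46]:

lo=0, hi=11, mid=5, arr[mid]=24 -> 24 > 2, search left half
lo=0, hi=4, mid=2, arr[mid]=9 -> 9 > 2, search left half
lo=0, hi=1, mid=0, arr[mid]=1 -> 1 < 2, search right half
lo=1, hi=1, mid=1, arr[mid]=3 -> 3 > 2, search left half
lo=1 > hi=0, target 2 not found

Binary search determines that 2 is not in the array after 4 comparisons. The search space was exhausted without finding the target.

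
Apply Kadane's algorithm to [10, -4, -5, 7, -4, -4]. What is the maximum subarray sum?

Using Kadane's algorithm on [10, -4, -5, 7, -4, -4]:

Scanning through the array:
Position 1 (value -4): max_ending_here = 6, max_so_far = 10
Position 2 (value -5): max_ending_here = 1, max_so_far = 10
Position 3 (value 7): max_ending_here = 8, max_so_far = 10
Position 4 (value -4): max_ending_here = 4, max_so_far = 10
Position 5 (value -4): max_ending_here = 0, max_so_far = 10

Maximum subarray: [10]
Maximum sum: 10

The maximum subarray is [10] with sum 10. This subarray runs from index 0 to index 0.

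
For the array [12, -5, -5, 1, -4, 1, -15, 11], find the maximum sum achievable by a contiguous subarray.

Using Kadane's algorithm on [12, -5, -5, 1, -4, 1, -15, 11]:

Scanning through the array:
Position 1 (value -5): max_ending_here = 7, max_so_far = 12
Position 2 (value -5): max_ending_here = 2, max_so_far = 12
Position 3 (value 1): max_ending_here = 3, max_so_far = 12
Position 4 (value -4): max_ending_here = -1, max_so_far = 12
Position 5 (value 1): max_ending_here = 1, max_so_far = 12
Position 6 (value -15): max_ending_here = -14, max_so_far = 12
Position 7 (value 11): max_ending_here = 11, max_so_far = 12

Maximum subarray: [12]
Maximum sum: 12

The maximum subarray is [12] with sum 12. This subarray runs from index 0 to index 0.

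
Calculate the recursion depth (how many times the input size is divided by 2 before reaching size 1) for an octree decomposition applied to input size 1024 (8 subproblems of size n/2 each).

For divide and conquer with division factor 2:

Problem sizes at each level:
Level 0: 1024
Level 1: 512
Level 2: 256
Level 3: 128
Level 4: 64
Level 5: 32
Level 6: 16
Level 7: 8
Level 8: 4
Level 9: 2
Level 10: 1

The root is level 0 and the size-1 base case is level 10 (the tree spans levels 0 through 10, i.e. 11 levels counting the root), so the depth is the number of divisions: log_2(1024) = 10

The recursion tree depth is log_2(1024) = 10. At each level, the problem size is divided by 2, so it takes 10 divisions to reduce to a base case of size 1. The algorithm makes 8 recursive calls at each level.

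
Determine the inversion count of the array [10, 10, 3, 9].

Finding inversions in [10, 10, 3, 9]:

(0, 2): arr[0]=10 > arr[2]=3
(0, 3): arr[0]=10 > arr[3]=9
(1, 2): arr[1]=10 > arr[2]=3
(1, 3): arr[1]=10 > arr[3]=9

Total inversions: 4

The array has 4 inversion(s): (0,2), (0,3), (1,2), (1,3). Each pair (i,j) satisfies i < j and arr[i] > arr[j].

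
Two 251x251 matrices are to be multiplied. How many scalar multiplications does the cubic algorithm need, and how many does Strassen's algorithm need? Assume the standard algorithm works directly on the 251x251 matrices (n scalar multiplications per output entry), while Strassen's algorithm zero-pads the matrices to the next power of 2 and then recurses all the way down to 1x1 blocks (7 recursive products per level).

Matrix multiplication for 251x251 matrices:

Strassen's algorithm requires power-of-2 dimensions. Pad 251x251 to 256x256 (next power of 2).

Standard algorithm: 251^3 = 15813251 multiplications
Strassen's algorithm: 7^(log2(256)) = 7^8 = 5764801 multiplications
Savings: 15813251 - 5764801 = 10048450 multiplications

Standard: 15813251 multiplications (251^3). Strassen: 5764801 multiplications (7^8, after padding to 256x256). Strassen reduces 8 recursive multiplications to 7 at each level.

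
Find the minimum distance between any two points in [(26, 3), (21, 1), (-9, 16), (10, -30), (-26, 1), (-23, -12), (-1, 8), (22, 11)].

Computing all pairwise distances among 8 points:

d((26, 3), (21, 1)) = 5.3852 <-- minimum
d((26, 3), (-9, 16)) = 37.3363
d((26, 3), (10, -30)) = 36.6742
d((26, 3), (-26, 1)) = 52.0384
d((26, 3), (-23, -12)) = 51.2445
d((26, 3), (-1, 8)) = 27.4591
d((26, 3), (22, 11)) = 8.9443
d((21, 1), (-9, 16)) = 33.541
d((21, 1), (10, -30)) = 32.8938
d((21, 1), (-26, 1)) = 47.0
d((21, 1), (-23, -12)) = 45.8803
d((21, 1), (-1, 8)) = 23.0868
d((21, 1), (22, 11)) = 10.0499
d((-9, 16), (10, -30)) = 49.7695
d((-9, 16), (-26, 1)) = 22.6716
d((-9, 16), (-23, -12)) = 31.305
d((-9, 16), (-1, 8)) = 11.3137
d((-9, 16), (22, 11)) = 31.4006
d((10, -30), (-26, 1)) = 47.5079
d((10, -30), (-23, -12)) = 37.5899
d((10, -30), (-1, 8)) = 39.5601
d((10, -30), (22, 11)) = 42.72
d((-26, 1), (-23, -12)) = 13.3417
d((-26, 1), (-1, 8)) = 25.9615
d((-26, 1), (22, 11)) = 49.0306
d((-23, -12), (-1, 8)) = 29.7321
d((-23, -12), (22, 11)) = 50.5371
d((-1, 8), (22, 11)) = 23.1948

Closest pair: (26, 3) and (21, 1) with distance 5.3852

The closest pair is (26, 3) and (21, 1) with Euclidean distance 5.3852. For 8 points, brute-force pairwise comparison is shown above. For large n, the divide-and-conquer algorithm (sort by x, recurse on halves, check the dividing strip) achieves O(n log n).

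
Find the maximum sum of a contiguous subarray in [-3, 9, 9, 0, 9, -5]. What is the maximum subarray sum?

Using Kadane's algorithm on [-3, 9, 9, 0, 9, -5]:

Scanning through the array:
Position 1 (value 9): max_ending_here = 9, max_so_far = 9
Position 2 (value 9): max_ending_here = 18, max_so_far = 18
Position 3 (value 0): max_ending_here = 18, max_so_far = 18
Position 4 (value 9): max_ending_here = 27, max_so_far = 27
Position 5 (value -5): max_ending_here = 22, max_so_far = 27

Maximum subarray: [9, 9, 0, 9]
Maximum sum: 27

The maximum subarray is [9, 9, 0, 9] with sum 27. This subarray runs from index 1 to index 4.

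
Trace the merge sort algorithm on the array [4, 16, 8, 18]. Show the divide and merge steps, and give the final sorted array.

Merge sort trace:

Split: [4, 16, 8, 18] -> [4, 16] and [8, 18]
  Split: [4, 16] -> [4] and [16]
  Merge: [4] + [16] -> [4, 16]
  Split: [8, 18] -> [8] and [18]
  Merge: [8] + [18] -> [8, 18]
Merge: [4, 16] + [8, 18] -> [4, 8, 16, 18]

Final sorted array: [4, 8, 16, 18]

The merge sort proceeds by recursively splitting the array and merging sorted halves.
After all merges, the sorted array is [4, 8, 16, 18].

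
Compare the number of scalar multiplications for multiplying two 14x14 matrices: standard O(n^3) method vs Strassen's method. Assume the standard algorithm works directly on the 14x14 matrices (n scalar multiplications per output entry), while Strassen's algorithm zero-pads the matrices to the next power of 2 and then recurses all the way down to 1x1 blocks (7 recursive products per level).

Matrix multiplication for 14x14 matrices:

Strassen's algorithm requires power-of-2 dimensions. Pad 14x14 to 16x16 (next power of 2).

Standard algorithm: 14^3 = 2744 multiplications
Strassen's algorithm: 7^(log2(16)) = 7^4 = 2401 multiplications
Savings: 2744 - 2401 = 343 multiplications

Standard: 2744 multiplications (14^3). Strassen: 2401 multiplications (7^4, after padding to 16x16). Strassen reduces 8 recursive multiplications to 7 at each level.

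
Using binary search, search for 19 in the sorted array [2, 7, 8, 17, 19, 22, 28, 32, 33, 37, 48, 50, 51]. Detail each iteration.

Binary search for 19 in [2, 7, 8, 17, 19, 22, 28, 32, 33, 37, 48, 50, 51]:

lo=0, hi=12, mid=6, arr[mid]=28 -> 28 > 19, search left half
lo=0, hi=5, mid=2, arr[mid]=8 -> 8 < 19, search right half
lo=3, hi=5, mid=4, arr[mid]=19 -> Found target at index 4!

Binary search finds 19 at index 4 after 3 comparisons. The search repeatedly halves the search space by comparing with the middle element.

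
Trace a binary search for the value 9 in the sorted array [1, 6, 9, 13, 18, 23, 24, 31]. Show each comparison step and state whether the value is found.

Binary search for 9 in [1, 6, 9, 13, 18, 23, 24, 31]:

lo=0, hi=7, mid=3, arr[mid]=13 -> 13 > 9, search left half
lo=0, hi=2, mid=1, arr[mid]=6 -> 6 < 9, search right half
lo=2, hi=2, mid=2, arr[mid]=9 -> Found target at index 2!

Binary search finds 9 at index 2 after 3 comparisons. The search repeatedly halves the search space by comparing with the middle element.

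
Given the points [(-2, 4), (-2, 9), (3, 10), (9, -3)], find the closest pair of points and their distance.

Computing all pairwise distances among 4 points:

d((-2, 4), (-2, 9)) = 5.0 <-- minimum
d((-2, 4), (3, 10)) = 7.8102
d((-2, 4), (9, -3)) = 13.0384
d((-2, 9), (3, 10)) = 5.099
d((-2, 9), (9, -3)) = 16.2788
d((3, 10), (9, -3)) = 14.3178

Closest pair: (-2, 4) and (-2, 9) with distance 5.0

The closest pair is (-2, 4) and (-2, 9) with Euclidean distance 5.0. For 4 points, brute-force pairwise comparison is shown above. For large n, the divide-and-conquer algorithm (sort by x, recurse on halves, check the dividing strip) achieves O(n log n).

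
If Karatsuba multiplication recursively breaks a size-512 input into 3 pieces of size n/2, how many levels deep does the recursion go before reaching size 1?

For divide and conquer with division factor 2:

Problem sizes at each level:
Level 0: 512
Level 1: 256
Level 2: 128
Level 3: 64
Level 4: 32
Level 5: 16
Level 6: 8
Level 7: 4
Level 8: 2
Level 9: 1

The root is level 0 and the size-1 base case is level 9 (the tree spans levels 0 through 9, i.e. 10 levels counting the root), so the depth is the number of divisions: log_2(512) = 9

The recursion tree depth is log_2(512) = 9. At each level, the problem size is divided by 2, so it takes 9 divisions to reduce to a base case of size 1. The algorithm makes 3 recursive calls at each level.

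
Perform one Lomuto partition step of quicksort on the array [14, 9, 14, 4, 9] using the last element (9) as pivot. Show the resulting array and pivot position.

Lomuto partition with pivot = 9:

Initial array: [14, 9, 14, 4, 9]

arr[0]=14 > 9: no swap
arr[1]=9 <= 9: swap with position 0, array becomes [9, 14, 14, 4, 9]
arr[2]=14 > 9: no swap
arr[3]=4 <= 9: swap with position 1, array becomes [9, 4, 14, 14, 9]

Place pivot at position 2: [9, 4, 9, 14, 14]
Pivot position: 2

After partitioning with pivot 9, the array becomes [9, 4, 9, 14, 14]. The pivot is placed at index 2. All elements to the left of the pivot are <= 9, and all elements to the right are > 9.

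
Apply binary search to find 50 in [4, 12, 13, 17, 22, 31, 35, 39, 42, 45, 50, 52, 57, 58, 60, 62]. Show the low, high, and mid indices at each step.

Binary search for 50 in [4, 12, 13, 17, 22, 31, 35, 39, 42, 45, 50, 52, 57, 58, 60, 62]:

lo=0, hi=15, mid=7, arr[mid]=39 -> 39 < 50, search right half
lo=8, hi=15, mid=11, arr[mid]=52 -> 52 > 50, search left half
lo=8, hi=10, mid=9, arr[mid]=45 -> 45 < 50, search right half
lo=10, hi=10, mid=10, arr[mid]=50 -> Found target at index 10!

Binary search finds 50 at index 10 after 4 comparisons. The search repeatedly halves the search space by comparing with the middle element.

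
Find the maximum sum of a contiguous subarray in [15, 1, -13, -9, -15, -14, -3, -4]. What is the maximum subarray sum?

Using Kadane's algorithm on [15, 1, -13, -9, -15, -14, -3, -4]:

Scanning through the array:
Position 1 (value 1): max_ending_here = 16, max_so_far = 16
Position 2 (value -13): max_ending_here = 3, max_so_far = 16
Position 3 (value -9): max_ending_here = -6, max_so_far = 16
Position 4 (value -15): max_ending_here = -15, max_so_far = 16
Position 5 (value -14): max_ending_here = -14, max_so_far = 16
Position 6 (value -3): max_ending_here = -3, max_so_far = 16
Position 7 (value -4): max_ending_here = -4, max_so_far = 16

Maximum subarray: [15, 1]
Maximum sum: 16

The maximum subarray is [15, 1] with sum 16. This subarray runs from index 0 to index 1.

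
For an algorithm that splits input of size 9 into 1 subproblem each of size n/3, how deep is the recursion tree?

For divide and conquer with division factor 3:

Problem sizes at each level:
Level 0: 9
Level 1: 3
Level 2: 1

The root is level 0 and the size-1 base case is level 2 (the tree spans levels 0 through 2, i.e. 3 levels counting the root), so the depth is the number of divisions: log_3(9) = 2

The recursion tree depth is log_3(9) = 2. At each level, the problem size is divided by 3, so it takes 2 divisions to reduce to a base case of size 1. The algorithm makes 1 recursive call at each level.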